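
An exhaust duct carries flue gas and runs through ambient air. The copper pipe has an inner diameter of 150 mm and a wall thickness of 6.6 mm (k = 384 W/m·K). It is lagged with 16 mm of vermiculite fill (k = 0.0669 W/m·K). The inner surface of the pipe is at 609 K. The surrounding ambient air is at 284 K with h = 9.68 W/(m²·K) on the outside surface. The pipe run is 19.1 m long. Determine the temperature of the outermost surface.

T ≈ 376 K

Radial resistances (cylindrical: R_cond = ln(r_o/r_i)/(2πkL), R_conv = 1/(h·2πrL)):
R_copper pipe wall = ln(81.6/75)/(2π×384×19.1) = 1.83×10^-6 K/W
R_vermiculite fill = ln(97.6/81.6)/(2π×0.0669×19.1) = 0.0223 K/W
R_outer film = 1/(h_o·2πr_oL) = 1/(9.68×2π×0.0976×19.1) = 0.00882 K/W
R_total = 0.03112 K/W
Q = ΔT/R_total = 325/0.03112
Q = 10400 W
T_interface = T_inner − Q·ΣR(inner→interface) = 609 − 10400×0.0223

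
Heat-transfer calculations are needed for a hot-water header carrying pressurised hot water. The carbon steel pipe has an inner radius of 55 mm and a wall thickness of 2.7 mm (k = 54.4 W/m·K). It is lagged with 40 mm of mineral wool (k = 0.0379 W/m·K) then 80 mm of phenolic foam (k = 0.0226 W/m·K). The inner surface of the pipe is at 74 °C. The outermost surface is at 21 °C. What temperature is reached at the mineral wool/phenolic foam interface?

Radial resistances (cylindrical: R_cond = ln(r_o/r_i)/(2πkL), R_conv = 1/(h·2πrL)):
R_carbon steel pipe wall = ln(57.7/55)/(2π×54.4×1) = 1.402×10^-4 K/W
R_mineral wool = ln(97.7/57.7)/(2π×0.0379×1) = 2.212 K/W
R_phenolic foam = ln(177.7/97.7)/(2π×0.0226×1) = 4.213 K/W
R_total = 6.424 K/W
Q = ΔT/R_total = 53/6.424
Q = 8.25 W/m
T_interface = T_inner − Q·ΣR(inner→interface) = 74 − 8.25×2.212

T ≈ 55.8 °C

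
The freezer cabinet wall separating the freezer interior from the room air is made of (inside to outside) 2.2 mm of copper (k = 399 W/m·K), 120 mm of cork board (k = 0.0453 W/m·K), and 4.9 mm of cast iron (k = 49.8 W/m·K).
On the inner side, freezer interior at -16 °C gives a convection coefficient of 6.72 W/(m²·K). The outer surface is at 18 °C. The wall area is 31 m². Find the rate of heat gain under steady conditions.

Q ≈ 377 W

Model the wall as resistances in series:
R_inner film = 1/(h_i·A) = 1/(6.72×31) = 0.0048 K/W
R_copper = L/(kA) = 0.0022/(399×31) = 1.779×10^-7 K/W
R_cork board = L/(kA) = 0.12/(0.0453×31) = 0.08545 K/W
R_cast iron = L/(kA) = 0.0049/(49.8×31) = 3.174×10^-6 K/W
R_total = 0.09026 K/W
Q = ΔT / R_total = 34 / 0.09026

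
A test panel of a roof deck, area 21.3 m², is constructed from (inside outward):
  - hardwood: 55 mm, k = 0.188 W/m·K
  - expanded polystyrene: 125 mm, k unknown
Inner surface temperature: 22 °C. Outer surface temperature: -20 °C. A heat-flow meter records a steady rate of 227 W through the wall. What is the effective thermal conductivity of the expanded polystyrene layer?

k ≈ 0.0343 W/(m·K)

Using the resistance-network approach (series):
R_hardwood = L/(kA) = 0.055/(0.188×21.3) = 0.01373 K/W
Sum of known resistances R_other = 0.01373 K/W
Total R = ΔT/Q = 42/227 = 0.185 K/W
R_expanded polystyrene = R_total − R_other = 0.1713 K/W
k = L/(R·A) = 0.125/(0.1713×21.3)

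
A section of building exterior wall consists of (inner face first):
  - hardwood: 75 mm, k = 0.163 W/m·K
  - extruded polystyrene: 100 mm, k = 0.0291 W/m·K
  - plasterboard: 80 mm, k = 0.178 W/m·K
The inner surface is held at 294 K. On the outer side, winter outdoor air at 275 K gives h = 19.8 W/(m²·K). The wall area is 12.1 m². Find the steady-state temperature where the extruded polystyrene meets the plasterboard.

Thermal resistances in series:
R_hardwood = L/(kA) = 0.075/(0.163×12.1) = 0.03803 K/W
R_extruded polystyrene = L/(kA) = 0.1/(0.0291×12.1) = 0.284 K/W
R_plasterboard = L/(kA) = 0.08/(0.178×12.1) = 0.03714 K/W
R_outer film = 1/(h_o·A) = 1/(19.8×12.1) = 0.004174 K/W
R_total = 0.3633 K/W;  Q = ΔT/R_total = 19/0.3633 = 52.29 W
T_interface = T_inner − Q·ΣR(inner→interface) = 294 − 52.3×0.322

T ≈ 277 K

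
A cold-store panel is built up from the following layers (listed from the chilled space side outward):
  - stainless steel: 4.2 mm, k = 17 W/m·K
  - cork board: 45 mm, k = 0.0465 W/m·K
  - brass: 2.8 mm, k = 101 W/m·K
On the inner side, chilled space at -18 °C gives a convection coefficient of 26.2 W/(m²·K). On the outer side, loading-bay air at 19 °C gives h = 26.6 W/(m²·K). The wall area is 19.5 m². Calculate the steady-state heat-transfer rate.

Q ≈ 691 W

Treating each layer as a thermal resistance in series:
R_inner film = 1/(h_i·A) = 1/(26.2×19.5) = 0.001957 K/W
R_stainless steel = L/(kA) = 0.0042/(17×19.5) = 1.267×10^-5 K/W
R_cork board = L/(kA) = 0.045/(0.0465×19.5) = 0.04963 K/W
R_brass = L/(kA) = 0.0028/(101×19.5) = 1.422×10^-6 K/W
R_outer film = 1/(h_o·A) = 1/(26.6×19.5) = 0.001928 K/W
R_total = 0.05353 K/W
Q = ΔT / R_total = 37 / 0.05353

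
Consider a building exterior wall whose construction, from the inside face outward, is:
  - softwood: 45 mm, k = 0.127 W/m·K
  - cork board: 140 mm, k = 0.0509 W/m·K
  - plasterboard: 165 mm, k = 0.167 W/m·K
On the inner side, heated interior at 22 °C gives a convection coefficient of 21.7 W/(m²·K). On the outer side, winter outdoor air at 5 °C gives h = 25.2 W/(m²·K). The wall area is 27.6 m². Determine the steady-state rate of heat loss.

Q ≈ 112 W

Thermal resistances in series:
R_inner film = 1/(h_i·A) = 1/(21.7×27.6) = 0.00167 K/W
R_softwood = L/(kA) = 0.045/(0.127×27.6) = 0.01284 K/W
R_cork board = L/(kA) = 0.14/(0.0509×27.6) = 0.09966 K/W
R_plasterboard = L/(kA) = 0.165/(0.167×27.6) = 0.0358 K/W
R_outer film = 1/(h_o·A) = 1/(25.2×27.6) = 0.001438 K/W
R_total = 0.1514 K/W
Q = ΔT / R_total = 17 / 0.1514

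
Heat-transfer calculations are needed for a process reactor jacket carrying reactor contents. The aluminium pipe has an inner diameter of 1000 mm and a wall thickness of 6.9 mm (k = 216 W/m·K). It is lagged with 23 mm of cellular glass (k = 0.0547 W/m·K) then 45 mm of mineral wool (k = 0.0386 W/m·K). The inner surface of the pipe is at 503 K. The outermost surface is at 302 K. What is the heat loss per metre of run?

q′ ≈ 432 W/m

For a radial system each layer contributes R = ln(r_out/r_in)/(2πkL); films add R = 1/(hA).
R_aluminium pipe wall = ln(506.9/500)/(2π×216×1) = 1.01×10^-5 K/W
R_cellular glass = ln(529.9/506.9)/(2π×0.0547×1) = 0.1291 K/W
R_mineral wool = ln(574.9/529.9)/(2π×0.0386×1) = 0.3361 K/W
R_total = 0.4652 K/W
Q = ΔT/R_total = 201/0.4652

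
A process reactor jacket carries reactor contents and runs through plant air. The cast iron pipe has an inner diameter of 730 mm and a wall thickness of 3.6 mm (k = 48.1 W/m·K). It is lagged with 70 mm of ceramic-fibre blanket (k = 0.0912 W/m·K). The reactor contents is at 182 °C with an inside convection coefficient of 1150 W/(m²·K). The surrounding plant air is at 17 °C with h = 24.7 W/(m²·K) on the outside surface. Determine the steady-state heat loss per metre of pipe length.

q′ ≈ 518 W/m

Radial resistances (cylindrical: R_cond = ln(r_o/r_i)/(2πkL), R_conv = 1/(h·2πrL)):
R_inner film = 1/(h_i·2πr₁L) = 1/(1150×2π×0.365×1) = 3.792×10^-4 K/W
R_cast iron pipe wall = ln(368.6/365)/(2π×48.1×1) = 3.248×10^-5 K/W
R_ceramic-fibre blanket = ln(438.6/368.6)/(2π×0.0912×1) = 0.3034 K/W
R_outer film = 1/(h_o·2πr_oL) = 1/(24.7×2π×0.4386×1) = 0.01469 K/W
R_total = 0.3185 K/W
Q = ΔT/R_total = 165/0.3185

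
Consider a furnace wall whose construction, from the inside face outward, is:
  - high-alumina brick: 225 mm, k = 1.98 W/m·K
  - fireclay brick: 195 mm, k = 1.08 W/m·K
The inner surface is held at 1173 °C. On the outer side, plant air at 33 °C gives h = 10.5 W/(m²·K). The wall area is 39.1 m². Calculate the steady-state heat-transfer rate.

Model the wall as resistances in series:
R_high-alumina brick = L/(kA) = 0.225/(1.98×39.1) = 0.002906 K/W
R_fireclay brick = L/(kA) = 0.195/(1.08×39.1) = 0.004618 K/W
R_outer film = 1/(h_o·A) = 1/(10.5×39.1) = 0.002436 K/W
R_total = 0.00996 K/W
Q = ΔT / R_total = 1140 / 0.00996

Q ≈ 114000 W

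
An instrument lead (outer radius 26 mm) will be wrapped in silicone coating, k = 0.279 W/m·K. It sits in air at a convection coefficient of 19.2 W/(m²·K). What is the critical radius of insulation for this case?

r_cr ≈ 14.5 mm

For a cylinder r_cr = k/h = 0.279/19.2
r_cr = 14.5 mm; since the bare radius (26 mm) is above r_cr, any added insulation will reduce heat loss.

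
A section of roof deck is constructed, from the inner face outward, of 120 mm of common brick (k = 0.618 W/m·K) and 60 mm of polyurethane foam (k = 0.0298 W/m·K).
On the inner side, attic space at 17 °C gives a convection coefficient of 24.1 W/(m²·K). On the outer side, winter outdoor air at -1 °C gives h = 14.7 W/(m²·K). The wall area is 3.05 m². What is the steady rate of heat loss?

Using the resistance-network approach (series):
R_inner film = 1/(h_i·A) = 1/(24.1×3.05) = 0.0136 K/W
R_common brick = L/(kA) = 0.12/(0.618×3.05) = 0.06366 K/W
R_polyurethane foam = L/(kA) = 0.06/(0.0298×3.05) = 0.6601 K/W
R_outer film = 1/(h_o·A) = 1/(14.7×3.05) = 0.0223 K/W
R_total = 0.7597 K/W
Q = ΔT / R_total = 18 / 0.7597

Q ≈ 23.7 W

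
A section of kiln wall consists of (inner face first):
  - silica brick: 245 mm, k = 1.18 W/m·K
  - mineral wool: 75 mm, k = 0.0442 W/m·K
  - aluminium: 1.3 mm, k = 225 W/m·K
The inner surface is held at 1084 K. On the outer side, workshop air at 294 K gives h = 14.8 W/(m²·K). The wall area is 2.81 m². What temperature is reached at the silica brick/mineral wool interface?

Treating each layer as a thermal resistance in series:
R_silica brick = L/(kA) = 0.245/(1.18×2.81) = 0.07389 K/W
R_mineral wool = L/(kA) = 0.075/(0.0442×2.81) = 0.6039 K/W
R_aluminium = L/(kA) = 0.0013/(225×2.81) = 2.056×10^-6 K/W
R_outer film = 1/(h_o·A) = 1/(14.8×2.81) = 0.02405 K/W
R_total = 0.7018 K/W;  Q = ΔT/R_total = 790/0.7018 = 1126 W
T_interface = T_inner − Q·ΣR(inner→interface) = 1084 − 1130×0.07389

T ≈ 1000 K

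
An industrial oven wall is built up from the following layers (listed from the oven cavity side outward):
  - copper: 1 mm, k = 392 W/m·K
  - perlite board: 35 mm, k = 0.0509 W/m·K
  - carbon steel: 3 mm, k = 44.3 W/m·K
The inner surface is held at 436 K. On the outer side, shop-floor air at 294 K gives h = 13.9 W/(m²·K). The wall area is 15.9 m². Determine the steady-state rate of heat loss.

Q ≈ 2970 W

Thermal resistances in series:
R_copper = L/(kA) = 0.001/(392×15.9) = 1.604×10^-7 K/W
R_perlite board = L/(kA) = 0.035/(0.0509×15.9) = 0.04325 K/W
R_carbon steel = L/(kA) = 0.003/(44.3×15.9) = 4.259×10^-6 K/W
R_outer film = 1/(h_o·A) = 1/(13.9×15.9) = 0.004525 K/W
R_total = 0.04778 K/W
Q = ΔT / R_total = 142 / 0.04778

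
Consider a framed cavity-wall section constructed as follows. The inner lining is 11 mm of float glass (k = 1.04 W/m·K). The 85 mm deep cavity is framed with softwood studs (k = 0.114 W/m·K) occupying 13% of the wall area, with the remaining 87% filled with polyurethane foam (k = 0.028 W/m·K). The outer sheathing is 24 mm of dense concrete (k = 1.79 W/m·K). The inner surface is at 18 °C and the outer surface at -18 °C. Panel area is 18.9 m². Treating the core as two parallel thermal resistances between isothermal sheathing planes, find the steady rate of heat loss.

Sheathing layers in series; stud and cavity paths in parallel between them.
R_inner = 0.011/(1.04×18.9) = 5.596×10^-4 K/W
R_stud  = 0.085/(0.114×0.13×18.9) = 0.3035 K/W
R_cav   = 0.085/(0.028×0.87×18.9) = 0.1846 K/W
1/R_core = 1/R_stud + 1/R_cav → R_core = 0.1148 K/W
R_outer = 0.024/(1.79×18.9) = 7.094×10^-4 K/W
R_total = 0.1161 K/W
Q = ΔT/R_total = 36/0.1161

Q ≈ 310 W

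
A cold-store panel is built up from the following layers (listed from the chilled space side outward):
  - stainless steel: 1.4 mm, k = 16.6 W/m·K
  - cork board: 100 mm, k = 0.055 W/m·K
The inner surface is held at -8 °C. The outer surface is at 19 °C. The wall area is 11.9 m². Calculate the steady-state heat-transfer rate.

Q ≈ 177 W

Thermal resistances in series:
R_stainless steel = L/(kA) = 0.0014/(16.6×11.9) = 7.087×10^-6 K/W
R_cork board = L/(kA) = 0.1/(0.055×11.9) = 0.1528 K/W
R_total = 0.1528 K/W
Q = ΔT / R_total = 27 / 0.1528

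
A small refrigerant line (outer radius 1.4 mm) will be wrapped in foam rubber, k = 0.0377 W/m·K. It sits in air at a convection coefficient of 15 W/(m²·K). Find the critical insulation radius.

r_cr ≈ 2.51 mm

For a cylinder r_cr = k/h = 0.0377/15
r_cr = 2.51 mm; since the bare radius (1.4 mm) is below r_cr, adding a thin layer of insulation will *increase* heat loss.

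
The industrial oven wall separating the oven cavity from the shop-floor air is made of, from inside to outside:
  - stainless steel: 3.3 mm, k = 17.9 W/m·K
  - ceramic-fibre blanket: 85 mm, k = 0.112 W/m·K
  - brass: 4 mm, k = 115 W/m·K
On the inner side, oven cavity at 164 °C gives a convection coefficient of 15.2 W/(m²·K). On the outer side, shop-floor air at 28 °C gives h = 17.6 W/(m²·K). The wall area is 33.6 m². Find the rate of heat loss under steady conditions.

Model the wall as resistances in series:
R_inner film = 1/(h_i·A) = 1/(15.2×33.6) = 0.001958 K/W
R_stainless steel = L/(kA) = 0.0033/(17.9×33.6) = 5.487×10^-6 K/W
R_ceramic-fibre blanket = L/(kA) = 0.085/(0.112×33.6) = 0.02259 K/W
R_brass = L/(kA) = 0.004/(115×33.6) = 1.035×10^-6 K/W
R_outer film = 1/(h_o·A) = 1/(17.6×33.6) = 0.001691 K/W
R_total = 0.02624 K/W
Q = ΔT / R_total = 136 / 0.02624

Q ≈ 5180 W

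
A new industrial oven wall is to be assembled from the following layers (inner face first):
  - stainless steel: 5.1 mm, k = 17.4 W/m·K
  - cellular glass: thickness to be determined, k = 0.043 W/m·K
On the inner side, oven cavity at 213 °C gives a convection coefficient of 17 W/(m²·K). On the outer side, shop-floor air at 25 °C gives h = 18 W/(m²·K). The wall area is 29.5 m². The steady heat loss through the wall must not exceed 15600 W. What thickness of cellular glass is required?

Thermal resistances in series:
R_inner film = 1/(h_i·A) = 1/(17×29.5) = 0.001994 K/W
R_stainless steel = L/(kA) = 0.0051/(17.4×29.5) = 9.936×10^-6 K/W
R_outer film = 1/(h_o·A) = 1/(18×29.5) = 0.001883 K/W
Sum of the known resistances R_other = 0.003887 K/W
Required total resistance R_tot = ΔT/Q_allow = 188/15600 = 0.01205 K/W
R_cellular glass = R_tot − R_other = 0.008164 K/W
L = R·k·A = 0.008164×0.043×29.5

L ≈ 10.4 mm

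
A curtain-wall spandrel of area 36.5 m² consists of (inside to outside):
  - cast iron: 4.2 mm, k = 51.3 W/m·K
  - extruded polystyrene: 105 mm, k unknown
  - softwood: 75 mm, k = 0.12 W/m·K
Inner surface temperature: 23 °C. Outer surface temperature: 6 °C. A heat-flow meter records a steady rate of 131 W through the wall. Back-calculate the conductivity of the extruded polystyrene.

k ≈ 0.0255 W/(m·K)

Thermal resistances in series:
R_cast iron = L/(kA) = 0.0042/(51.3×36.5) = 2.243×10^-6 K/W
R_softwood = L/(kA) = 0.075/(0.12×36.5) = 0.01712 K/W
Sum of known resistances R_other = 0.01713 K/W
Total R = ΔT/Q = 17/131 = 0.1298 K/W
R_extruded polystyrene = R_total − R_other = 0.1126 K/W
k = L/(R·A) = 0.105/(0.1126×36.5)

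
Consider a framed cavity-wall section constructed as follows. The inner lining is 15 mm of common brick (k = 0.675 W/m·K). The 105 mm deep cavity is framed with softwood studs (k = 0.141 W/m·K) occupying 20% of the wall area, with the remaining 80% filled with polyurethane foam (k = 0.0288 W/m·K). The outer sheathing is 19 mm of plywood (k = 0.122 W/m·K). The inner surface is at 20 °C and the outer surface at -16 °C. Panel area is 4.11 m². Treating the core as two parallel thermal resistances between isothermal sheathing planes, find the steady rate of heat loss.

Sheathing layers in series; stud and cavity paths in parallel between them.
R_inner = 0.015/(0.675×4.11) = 0.005407 K/W
R_stud  = 0.105/(0.141×0.2×4.11) = 0.9059 K/W
R_cav   = 0.105/(0.0288×0.8×4.11) = 1.109 K/W
1/R_core = 1/R_stud + 1/R_cav → R_core = 0.4986 K/W
R_outer = 0.019/(0.122×4.11) = 0.03789 K/W
R_total = 0.5419 K/W
Q = ΔT/R_total = 36/0.5419

Q ≈ 66.4 W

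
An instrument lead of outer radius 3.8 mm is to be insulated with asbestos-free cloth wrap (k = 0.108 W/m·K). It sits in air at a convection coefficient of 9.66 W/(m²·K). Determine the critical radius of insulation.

r_cr ≈ 11.2 mm

For a cylinder r_cr = k/h = 0.108/9.66
r_cr = 11.2 mm; since the bare radius (3.8 mm) is below r_cr, adding a thin layer of insulation will *increase* heat loss.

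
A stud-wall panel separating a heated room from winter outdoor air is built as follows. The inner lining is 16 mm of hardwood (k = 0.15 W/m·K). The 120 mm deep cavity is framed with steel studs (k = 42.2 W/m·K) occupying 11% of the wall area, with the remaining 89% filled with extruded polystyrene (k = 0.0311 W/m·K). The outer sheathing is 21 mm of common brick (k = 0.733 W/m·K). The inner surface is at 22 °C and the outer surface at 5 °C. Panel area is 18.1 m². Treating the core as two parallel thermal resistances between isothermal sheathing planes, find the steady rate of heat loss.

Sheathing layers in series; stud and cavity paths in parallel between them.
R_inner = 0.016/(0.15×18.1) = 0.005893 K/W
R_stud  = 0.12/(42.2×0.11×18.1) = 0.001428 K/W
R_cav   = 0.12/(0.0311×0.89×18.1) = 0.2395 K/W
1/R_core = 1/R_stud + 1/R_cav → R_core = 0.00142 K/W
R_outer = 0.021/(0.733×18.1) = 0.001583 K/W
R_total = 0.008896 K/W
Q = ΔT/R_total = 17/0.008896

Q ≈ 1910 W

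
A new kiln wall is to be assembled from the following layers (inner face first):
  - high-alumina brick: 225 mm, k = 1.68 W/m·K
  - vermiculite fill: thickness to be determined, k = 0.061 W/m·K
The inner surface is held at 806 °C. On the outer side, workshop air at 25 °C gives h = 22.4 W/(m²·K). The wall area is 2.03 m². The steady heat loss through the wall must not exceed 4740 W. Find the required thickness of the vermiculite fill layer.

Thermal resistances in series:
R_high-alumina brick = L/(kA) = 0.225/(1.68×2.03) = 0.06597 K/W
R_outer film = 1/(h_o·A) = 1/(22.4×2.03) = 0.02199 K/W
Sum of the known resistances R_other = 0.08797 K/W
Required total resistance R_tot = ΔT/Q_allow = 781/4740 = 0.1648 K/W
R_vermiculite fill = R_tot − R_other = 0.0768 K/W
L = R·k·A = 0.0768×0.061×2.03

L ≈ 9.51 mm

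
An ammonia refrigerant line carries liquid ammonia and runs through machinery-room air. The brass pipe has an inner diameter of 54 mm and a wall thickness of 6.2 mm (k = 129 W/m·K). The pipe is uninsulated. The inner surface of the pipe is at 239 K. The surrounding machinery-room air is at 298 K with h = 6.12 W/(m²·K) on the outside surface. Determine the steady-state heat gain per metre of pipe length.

Radial resistances (cylindrical: R_cond = ln(r_o/r_i)/(2πkL), R_conv = 1/(h·2πrL)):
R_brass pipe wall = ln(33.2/27)/(2π×129×1) = 2.55×10^-4 K/W
R_outer film = 1/(h_o·2πr_oL) = 1/(6.12×2π×0.0332×1) = 0.7833 K/W
R_total = 0.7836 K/W
Q = ΔT/R_total = 59/0.7836

q′ ≈ 75.3 W/m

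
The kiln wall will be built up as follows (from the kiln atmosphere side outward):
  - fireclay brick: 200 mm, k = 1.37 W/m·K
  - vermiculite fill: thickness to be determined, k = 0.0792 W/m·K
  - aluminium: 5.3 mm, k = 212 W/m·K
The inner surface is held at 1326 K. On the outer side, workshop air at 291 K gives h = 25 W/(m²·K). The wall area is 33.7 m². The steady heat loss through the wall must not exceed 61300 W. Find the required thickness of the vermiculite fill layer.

Using the resistance-network approach (series):
R_fireclay brick = L/(kA) = 0.2/(1.37×33.7) = 0.004332 K/W
R_aluminium = L/(kA) = 0.0053/(212×33.7) = 7.418×10^-7 K/W
R_outer film = 1/(h_o·A) = 1/(25×33.7) = 0.001187 K/W
Sum of the known resistances R_other = 0.00552 K/W
Required total resistance R_tot = ΔT/Q_allow = 1035/61300 = 0.01688 K/W
R_vermiculite fill = R_tot − R_other = 0.01136 K/W
L = R·k·A = 0.01136×0.0792×33.7

L ≈ 30.3 mm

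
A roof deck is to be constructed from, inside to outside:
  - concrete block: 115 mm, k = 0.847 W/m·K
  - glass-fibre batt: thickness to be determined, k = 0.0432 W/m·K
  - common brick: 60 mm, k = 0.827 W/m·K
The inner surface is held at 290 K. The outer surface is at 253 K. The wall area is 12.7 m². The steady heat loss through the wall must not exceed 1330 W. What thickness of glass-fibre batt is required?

L ≈ 6.26 mm

Thermal resistances in series:
R_concrete block = L/(kA) = 0.115/(0.847×12.7) = 0.01069 K/W
R_common brick = L/(kA) = 0.06/(0.827×12.7) = 0.005713 K/W
Sum of the known resistances R_other = 0.0164 K/W
Required total resistance R_tot = ΔT/Q_allow = 37/1330 = 0.02782 K/W
R_glass-fibre batt = R_tot − R_other = 0.01142 K/W
L = R·k·A = 0.01142×0.0432×12.7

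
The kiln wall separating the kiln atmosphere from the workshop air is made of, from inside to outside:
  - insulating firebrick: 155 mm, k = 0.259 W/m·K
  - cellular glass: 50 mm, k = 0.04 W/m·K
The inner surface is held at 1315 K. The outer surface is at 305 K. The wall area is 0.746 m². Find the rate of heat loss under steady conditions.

Q ≈ 408 W

Model the wall as resistances in series:
R_insulating firebrick = L/(kA) = 0.155/(0.259×0.746) = 0.8022 K/W
R_cellular glass = L/(kA) = 0.05/(0.04×0.746) = 1.676 K/W
R_total = 2.478 K/W
Q = ΔT / R_total = 1010 / 2.478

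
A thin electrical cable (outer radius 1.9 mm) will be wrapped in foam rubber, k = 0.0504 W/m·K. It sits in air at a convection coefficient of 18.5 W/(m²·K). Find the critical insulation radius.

For a cylinder r_cr = k/h = 0.0504/18.5
r_cr = 2.72 mm; since the bare radius (1.9 mm) is below r_cr, adding a thin layer of insulation will *increase* heat loss.

r_cr ≈ 2.72 mm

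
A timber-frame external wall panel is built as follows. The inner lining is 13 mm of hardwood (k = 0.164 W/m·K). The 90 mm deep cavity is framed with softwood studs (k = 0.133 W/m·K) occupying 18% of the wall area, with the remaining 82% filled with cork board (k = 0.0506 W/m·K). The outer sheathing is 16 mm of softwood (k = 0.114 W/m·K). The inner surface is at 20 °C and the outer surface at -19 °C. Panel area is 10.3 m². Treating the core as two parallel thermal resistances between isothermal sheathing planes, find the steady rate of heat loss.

Q ≈ 252 W

Sheathing layers in series; stud and cavity paths in parallel between them.
R_inner = 0.013/(0.164×10.3) = 0.007696 K/W
R_stud  = 0.09/(0.133×0.18×10.3) = 0.365 K/W
R_cav   = 0.09/(0.0506×0.82×10.3) = 0.2106 K/W
1/R_core = 1/R_stud + 1/R_cav → R_core = 0.1335 K/W
R_outer = 0.016/(0.114×10.3) = 0.01363 K/W
R_total = 0.1549 K/W
Q = ΔT/R_total = 39/0.1549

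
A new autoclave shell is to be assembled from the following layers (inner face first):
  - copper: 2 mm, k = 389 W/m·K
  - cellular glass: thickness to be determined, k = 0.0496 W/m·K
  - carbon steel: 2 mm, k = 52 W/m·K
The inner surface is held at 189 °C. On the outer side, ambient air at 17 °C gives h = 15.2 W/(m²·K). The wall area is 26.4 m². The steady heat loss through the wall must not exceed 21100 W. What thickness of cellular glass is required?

L ≈ 7.41 mm

Series thermal resistances:
R_copper = L/(kA) = 0.002/(389×26.4) = 1.947×10^-7 K/W
R_carbon steel = L/(kA) = 0.002/(52×26.4) = 1.457×10^-6 K/W
R_outer film = 1/(h_o·A) = 1/(15.2×26.4) = 0.002492 K/W
Sum of the known resistances R_other = 0.002494 K/W
Required total resistance R_tot = ΔT/Q_allow = 172/21100 = 0.008152 K/W
R_cellular glass = R_tot − R_other = 0.005658 K/W
L = R·k·A = 0.005658×0.0496×26.4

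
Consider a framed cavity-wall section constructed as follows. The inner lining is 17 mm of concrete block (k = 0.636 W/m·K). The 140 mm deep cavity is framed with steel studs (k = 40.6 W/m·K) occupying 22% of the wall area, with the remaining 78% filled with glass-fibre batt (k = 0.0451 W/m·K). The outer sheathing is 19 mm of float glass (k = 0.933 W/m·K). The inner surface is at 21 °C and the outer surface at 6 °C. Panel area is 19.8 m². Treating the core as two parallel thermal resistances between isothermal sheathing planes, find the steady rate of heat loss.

Q ≈ 4740 W

Sheathing layers in series; stud and cavity paths in parallel between them.
R_inner = 0.017/(0.636×19.8) = 0.00135 K/W
R_stud  = 0.14/(40.6×0.22×19.8) = 7.916×10^-4 K/W
R_cav   = 0.14/(0.0451×0.78×19.8) = 0.201 K/W
1/R_core = 1/R_stud + 1/R_cav → R_core = 7.885×10^-4 K/W
R_outer = 0.019/(0.933×19.8) = 0.001029 K/W
R_total = 0.003167 K/W
Q = ΔT/R_total = 15/0.003167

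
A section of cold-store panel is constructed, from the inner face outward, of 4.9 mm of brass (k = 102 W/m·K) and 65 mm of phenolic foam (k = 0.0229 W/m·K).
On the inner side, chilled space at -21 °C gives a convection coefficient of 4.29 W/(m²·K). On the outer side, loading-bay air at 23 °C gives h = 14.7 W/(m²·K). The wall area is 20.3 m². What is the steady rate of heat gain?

Q ≈ 284 W

Series thermal resistances:
R_inner film = 1/(h_i·A) = 1/(4.29×20.3) = 0.01148 K/W
R_brass = L/(kA) = 0.0049/(102×20.3) = 2.366×10^-6 K/W
R_phenolic foam = L/(kA) = 0.065/(0.0229×20.3) = 0.1398 K/W
R_outer film = 1/(h_o·A) = 1/(14.7×20.3) = 0.003351 K/W
R_total = 0.1547 K/W
Q = ΔT / R_total = 44 / 0.1547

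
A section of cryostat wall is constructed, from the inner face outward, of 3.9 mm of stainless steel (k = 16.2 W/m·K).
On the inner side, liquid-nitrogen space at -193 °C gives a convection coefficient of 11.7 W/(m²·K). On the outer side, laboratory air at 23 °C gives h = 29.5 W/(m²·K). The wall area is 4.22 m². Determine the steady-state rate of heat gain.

Treating each layer as a thermal resistance in series:
R_inner film = 1/(h_i·A) = 1/(11.7×4.22) = 0.02025 K/W
R_stainless steel = L/(kA) = 0.0039/(16.2×4.22) = 5.705×10^-5 K/W
R_outer film = 1/(h_o·A) = 1/(29.5×4.22) = 0.008033 K/W
R_total = 0.02834 K/W
Q = ΔT / R_total = 216 / 0.02834

Q ≈ 7620 W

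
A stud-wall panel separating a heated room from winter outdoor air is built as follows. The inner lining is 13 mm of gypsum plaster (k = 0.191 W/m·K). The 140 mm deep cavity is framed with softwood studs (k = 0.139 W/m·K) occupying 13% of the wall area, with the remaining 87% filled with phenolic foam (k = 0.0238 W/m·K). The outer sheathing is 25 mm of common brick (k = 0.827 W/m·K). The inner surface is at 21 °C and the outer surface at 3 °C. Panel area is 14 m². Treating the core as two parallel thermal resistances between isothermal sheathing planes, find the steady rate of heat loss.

Q ≈ 67.9 W

Sheathing layers in series; stud and cavity paths in parallel between them.
R_inner = 0.013/(0.191×14) = 0.004862 K/W
R_stud  = 0.14/(0.139×0.13×14) = 0.5534 K/W
R_cav   = 0.14/(0.0238×0.87×14) = 0.483 K/W
1/R_core = 1/R_stud + 1/R_cav → R_core = 0.2579 K/W
R_outer = 0.025/(0.827×14) = 0.002159 K/W
R_total = 0.2649 K/W
Q = ΔT/R_total = 18/0.2649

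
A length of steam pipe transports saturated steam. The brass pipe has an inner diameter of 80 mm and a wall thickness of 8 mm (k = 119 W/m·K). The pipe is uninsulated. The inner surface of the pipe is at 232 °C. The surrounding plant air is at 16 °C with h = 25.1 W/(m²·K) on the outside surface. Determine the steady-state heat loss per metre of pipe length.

q′ ≈ 1630 W/m

Treating each annulus and film as a series resistance:
R_brass pipe wall = ln(48/40)/(2π×119×1) = 2.438×10^-4 K/W
R_outer film = 1/(h_o·2πr_oL) = 1/(25.1×2π×0.048×1) = 0.1321 K/W
R_total = 0.1323 K/W
Q = ΔT/R_total = 216/0.1323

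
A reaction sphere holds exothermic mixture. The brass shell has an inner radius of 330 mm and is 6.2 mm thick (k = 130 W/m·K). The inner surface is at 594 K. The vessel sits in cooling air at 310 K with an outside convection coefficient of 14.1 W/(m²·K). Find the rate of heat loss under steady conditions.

Q ≈ 5680 W

Spherical conduction: R = (1/r_in − 1/r_out)/(4πk) per layer; series-sum.
R_brass shell = (1/0.33 − 1/0.3362)/(4π×130) = 3.421×10^-5 K/W
R_outer film = 1/(h·4πr_o²) = 1/(14.1×4π×0.3362²) = 0.04993 K/W
R_total = 0.04997 K/W
Q = ΔT/R_total = 284/0.04997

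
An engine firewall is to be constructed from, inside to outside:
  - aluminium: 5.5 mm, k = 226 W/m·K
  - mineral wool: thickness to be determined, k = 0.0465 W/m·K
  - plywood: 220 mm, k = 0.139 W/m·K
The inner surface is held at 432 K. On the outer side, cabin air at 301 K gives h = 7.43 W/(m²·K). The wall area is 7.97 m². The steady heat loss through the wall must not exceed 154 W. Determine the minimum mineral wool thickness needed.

L ≈ 235 mm

Treating each layer as a thermal resistance in series:
R_aluminium = L/(kA) = 0.0055/(226×7.97) = 3.053×10^-6 K/W
R_plywood = L/(kA) = 0.22/(0.139×7.97) = 0.1986 K/W
R_outer film = 1/(h_o·A) = 1/(7.43×7.97) = 0.01689 K/W
Sum of the known resistances R_other = 0.2155 K/W
Required total resistance R_tot = ΔT/Q_allow = 131/154 = 0.8506 K/W
R_mineral wool = R_tot − R_other = 0.6352 K/W
L = R·k·A = 0.6352×0.0465×7.97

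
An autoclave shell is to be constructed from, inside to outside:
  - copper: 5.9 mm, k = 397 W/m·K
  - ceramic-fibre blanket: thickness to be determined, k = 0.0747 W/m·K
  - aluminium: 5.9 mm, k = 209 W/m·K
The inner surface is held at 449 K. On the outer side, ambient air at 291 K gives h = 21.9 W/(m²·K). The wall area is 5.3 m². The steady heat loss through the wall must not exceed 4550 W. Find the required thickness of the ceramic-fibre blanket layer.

L ≈ 10.3 mm

Thermal resistances in series:
R_copper = L/(kA) = 0.0059/(397×5.3) = 2.804×10^-6 K/W
R_aluminium = L/(kA) = 0.0059/(209×5.3) = 5.326×10^-6 K/W
R_outer film = 1/(h_o·A) = 1/(21.9×5.3) = 0.008615 K/W
Sum of the known resistances R_other = 0.008624 K/W
Required total resistance R_tot = ΔT/Q_allow = 158/4550 = 0.03473 K/W
R_ceramic-fibre blanket = R_tot − R_other = 0.0261 K/W
L = R·k·A = 0.0261×0.0747×5.3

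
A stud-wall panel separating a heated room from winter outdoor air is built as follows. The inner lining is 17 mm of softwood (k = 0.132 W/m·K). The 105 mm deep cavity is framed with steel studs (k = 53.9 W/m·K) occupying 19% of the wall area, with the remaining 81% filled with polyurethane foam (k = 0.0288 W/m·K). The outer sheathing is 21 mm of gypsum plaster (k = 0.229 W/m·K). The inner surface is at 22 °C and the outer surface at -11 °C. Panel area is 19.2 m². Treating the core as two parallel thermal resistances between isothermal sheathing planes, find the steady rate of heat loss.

Sheathing layers in series; stud and cavity paths in parallel between them.
R_inner = 0.017/(0.132×19.2) = 0.006708 K/W
R_stud  = 0.105/(53.9×0.19×19.2) = 5.34×10^-4 K/W
R_cav   = 0.105/(0.0288×0.81×19.2) = 0.2344 K/W
1/R_core = 1/R_stud + 1/R_cav → R_core = 5.328×10^-4 K/W
R_outer = 0.021/(0.229×19.2) = 0.004776 K/W
R_total = 0.01202 K/W
Q = ΔT/R_total = 33/0.01202

Q ≈ 2750 W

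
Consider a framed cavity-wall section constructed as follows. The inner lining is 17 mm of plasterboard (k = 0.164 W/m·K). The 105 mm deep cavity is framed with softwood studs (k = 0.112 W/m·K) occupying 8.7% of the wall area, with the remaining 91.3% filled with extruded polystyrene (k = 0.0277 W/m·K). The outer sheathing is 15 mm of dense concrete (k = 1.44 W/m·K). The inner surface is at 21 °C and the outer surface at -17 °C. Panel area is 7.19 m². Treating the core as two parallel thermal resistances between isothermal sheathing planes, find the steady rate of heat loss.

Q ≈ 87.8 W

Sheathing layers in series; stud and cavity paths in parallel between them.
R_inner = 0.017/(0.164×7.19) = 0.01442 K/W
R_stud  = 0.105/(0.112×0.087×7.19) = 1.499 K/W
R_cav   = 0.105/(0.0277×0.913×7.19) = 0.5774 K/W
1/R_core = 1/R_stud + 1/R_cav → R_core = 0.4168 K/W
R_outer = 0.015/(1.44×7.19) = 0.001449 K/W
R_total = 0.4327 K/W
Q = ΔT/R_total = 38/0.4327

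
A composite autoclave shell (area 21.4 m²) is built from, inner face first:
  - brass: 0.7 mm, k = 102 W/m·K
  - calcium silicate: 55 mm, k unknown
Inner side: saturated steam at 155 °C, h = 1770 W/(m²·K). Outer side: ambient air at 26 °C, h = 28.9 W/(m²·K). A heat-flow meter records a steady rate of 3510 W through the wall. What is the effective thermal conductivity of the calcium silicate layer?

Treating each layer as a thermal resistance in series:
R_inner film = 1/(h_i·A) = 1/(1770×21.4) = 2.64×10^-5 K/W
R_brass = L/(kA) = 0.0007/(102×21.4) = 3.207×10^-7 K/W
R_outer film = 1/(h_o·A) = 1/(28.9×21.4) = 0.001617 K/W
Sum of known resistances R_other = 0.001644 K/W
Total R = ΔT/Q = 129/3510 = 0.03675 K/W
R_calcium silicate = R_total − R_other = 0.03511 K/W
k = L/(R·A) = 0.055/(0.03511×21.4)

k ≈ 0.0732 W/(m·K)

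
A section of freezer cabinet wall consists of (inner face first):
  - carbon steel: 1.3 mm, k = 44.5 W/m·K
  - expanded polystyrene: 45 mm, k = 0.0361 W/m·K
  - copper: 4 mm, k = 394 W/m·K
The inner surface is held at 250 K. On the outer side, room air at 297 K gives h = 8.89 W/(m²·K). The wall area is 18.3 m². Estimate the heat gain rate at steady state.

Q ≈ 633 W

Series thermal resistances:
R_carbon steel = L/(kA) = 0.0013/(44.5×18.3) = 1.596×10^-6 K/W
R_expanded polystyrene = L/(kA) = 0.045/(0.0361×18.3) = 0.06812 K/W
R_copper = L/(kA) = 0.004/(394×18.3) = 5.548×10^-7 K/W
R_outer film = 1/(h_o·A) = 1/(8.89×18.3) = 0.006147 K/W
R_total = 0.07427 K/W
Q = ΔT / R_total = 47 / 0.07427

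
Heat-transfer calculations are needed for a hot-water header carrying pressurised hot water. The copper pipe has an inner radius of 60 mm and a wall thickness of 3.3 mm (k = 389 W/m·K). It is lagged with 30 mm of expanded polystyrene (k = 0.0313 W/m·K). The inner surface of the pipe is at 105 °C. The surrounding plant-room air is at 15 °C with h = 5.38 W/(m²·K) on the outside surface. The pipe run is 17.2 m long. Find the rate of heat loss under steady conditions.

Q ≈ 676 W

Cylindrical conduction, so R = ln(r₂/r₁)/(2πkL) per layer, in series:
R_copper pipe wall = ln(63.3/60)/(2π×389×17.2) = 1.274×10^-6 K/W
R_expanded polystyrene = ln(93.3/63.3)/(2π×0.0313×17.2) = 0.1147 K/W
R_outer film = 1/(h_o·2πr_oL) = 1/(5.38×2π×0.0933×17.2) = 0.01843 K/W
R_total = 0.1331 K/W
Q = ΔT/R_total = 90/0.1331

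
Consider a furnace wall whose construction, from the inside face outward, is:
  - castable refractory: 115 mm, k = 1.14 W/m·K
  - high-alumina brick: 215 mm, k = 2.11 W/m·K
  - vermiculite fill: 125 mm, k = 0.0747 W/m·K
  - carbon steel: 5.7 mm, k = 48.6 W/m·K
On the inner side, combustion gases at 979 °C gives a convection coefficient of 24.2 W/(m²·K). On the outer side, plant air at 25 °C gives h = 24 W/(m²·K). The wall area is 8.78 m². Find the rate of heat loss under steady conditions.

Q ≈ 4280 W

Treating each layer as a thermal resistance in series:
R_inner film = 1/(h_i·A) = 1/(24.2×8.78) = 0.004706 K/W
R_castable refractory = L/(kA) = 0.115/(1.14×8.78) = 0.01149 K/W
R_high-alumina brick = L/(kA) = 0.215/(2.11×8.78) = 0.01161 K/W
R_vermiculite fill = L/(kA) = 0.125/(0.0747×8.78) = 0.1906 K/W
R_carbon steel = L/(kA) = 0.0057/(48.6×8.78) = 1.336×10^-5 K/W
R_outer film = 1/(h_o·A) = 1/(24×8.78) = 0.004746 K/W
R_total = 0.2231 K/W
Q = ΔT / R_total = 954 / 0.2231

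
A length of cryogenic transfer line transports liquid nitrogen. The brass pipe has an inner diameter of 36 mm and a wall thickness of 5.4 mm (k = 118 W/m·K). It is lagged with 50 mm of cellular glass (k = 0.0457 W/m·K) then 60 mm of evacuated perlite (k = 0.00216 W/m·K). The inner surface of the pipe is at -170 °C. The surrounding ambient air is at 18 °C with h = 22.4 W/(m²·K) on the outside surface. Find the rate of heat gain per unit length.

q′ ≈ 3.91 W/m

Treating each annulus and film as a series resistance:
R_brass pipe wall = ln(23.4/18)/(2π×118×1) = 3.539×10^-4 K/W
R_cellular glass = ln(73.4/23.4)/(2π×0.0457×1) = 3.981 K/W
R_evacuated perlite = ln(133.4/73.4)/(2π×0.00216×1) = 44.02 K/W
R_outer film = 1/(h_o·2πr_oL) = 1/(22.4×2π×0.1334×1) = 0.05326 K/W
R_total = 48.06 K/W
Q = ΔT/R_total = 188/48.06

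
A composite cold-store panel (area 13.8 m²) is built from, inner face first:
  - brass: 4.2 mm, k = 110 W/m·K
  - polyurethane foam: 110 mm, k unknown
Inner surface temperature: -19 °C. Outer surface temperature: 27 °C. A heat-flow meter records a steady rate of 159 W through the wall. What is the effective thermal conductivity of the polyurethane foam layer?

k ≈ 0.0276 W/(m·K)

Using the resistance-network approach (series):
R_brass = L/(kA) = 0.0042/(110×13.8) = 2.767×10^-6 K/W
Sum of known resistances R_other = 2.767×10^-6 K/W
Total R = ΔT/Q = 46/159 = 0.2893 K/W
R_polyurethane foam = R_total − R_other = 0.2893 K/W
k = L/(R·A) = 0.11/(0.2893×13.8)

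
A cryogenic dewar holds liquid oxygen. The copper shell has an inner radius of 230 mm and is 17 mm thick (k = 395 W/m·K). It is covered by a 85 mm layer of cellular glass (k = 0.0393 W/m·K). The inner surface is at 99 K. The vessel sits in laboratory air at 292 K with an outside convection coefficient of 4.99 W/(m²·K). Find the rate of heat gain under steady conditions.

For a spherical shell R = (1/r₁ − 1/r₂)/(4πk); film R = 1/(h·4πr²). In series:
R_copper shell = (1/0.23 − 1/0.247)/(4π×395) = 6.029×10^-5 K/W
R_cellular glass = (1/0.247 − 1/0.332)/(4π×0.0393) = 2.099 K/W
R_outer film = 1/(h·4πr_o²) = 1/(4.99×4π×0.332²) = 0.1447 K/W
R_total = 2.244 K/W
Q = ΔT/R_total = 193/2.244

Q ≈ 86 W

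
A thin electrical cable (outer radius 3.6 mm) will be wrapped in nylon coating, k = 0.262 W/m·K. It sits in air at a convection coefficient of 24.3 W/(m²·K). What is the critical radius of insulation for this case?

For a cylinder r_cr = k/h = 0.262/24.3
r_cr = 10.8 mm; since the bare radius (3.6 mm) is below r_cr, adding a thin layer of insulation will *increase* heat loss.

r_cr ≈ 10.8 mm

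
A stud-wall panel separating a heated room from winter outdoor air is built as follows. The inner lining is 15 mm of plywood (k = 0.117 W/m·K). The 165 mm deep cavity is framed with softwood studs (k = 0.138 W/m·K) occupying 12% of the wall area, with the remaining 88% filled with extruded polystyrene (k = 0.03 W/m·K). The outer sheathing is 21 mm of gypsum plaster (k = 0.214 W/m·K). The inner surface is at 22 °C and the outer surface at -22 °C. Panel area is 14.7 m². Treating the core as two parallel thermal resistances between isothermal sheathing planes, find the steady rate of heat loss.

Sheathing layers in series; stud and cavity paths in parallel between them.
R_inner = 0.015/(0.117×14.7) = 0.008721 K/W
R_stud  = 0.165/(0.138×0.12×14.7) = 0.6778 K/W
R_cav   = 0.165/(0.03×0.88×14.7) = 0.4252 K/W
1/R_core = 1/R_stud + 1/R_cav → R_core = 0.2613 K/W
R_outer = 0.021/(0.214×14.7) = 0.006676 K/W
R_total = 0.2767 K/W
Q = ΔT/R_total = 44/0.2767

Q ≈ 159 W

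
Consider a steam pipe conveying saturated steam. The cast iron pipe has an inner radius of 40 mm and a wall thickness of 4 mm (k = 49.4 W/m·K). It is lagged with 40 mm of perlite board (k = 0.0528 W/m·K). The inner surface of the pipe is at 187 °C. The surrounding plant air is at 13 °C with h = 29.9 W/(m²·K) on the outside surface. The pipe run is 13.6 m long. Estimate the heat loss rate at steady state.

Q ≈ 1180 W

For a radial system each layer contributes R = ln(r_out/r_in)/(2πkL); films add R = 1/(hA).
R_cast iron pipe wall = ln(44/40)/(2π×49.4×13.6) = 2.258×10^-5 K/W
R_perlite board = ln(84/44)/(2π×0.0528×13.6) = 0.1433 K/W
R_outer film = 1/(h_o·2πr_oL) = 1/(29.9×2π×0.084×13.6) = 0.004659 K/W
R_total = 0.148 K/W
Q = ΔT/R_total = 174/0.148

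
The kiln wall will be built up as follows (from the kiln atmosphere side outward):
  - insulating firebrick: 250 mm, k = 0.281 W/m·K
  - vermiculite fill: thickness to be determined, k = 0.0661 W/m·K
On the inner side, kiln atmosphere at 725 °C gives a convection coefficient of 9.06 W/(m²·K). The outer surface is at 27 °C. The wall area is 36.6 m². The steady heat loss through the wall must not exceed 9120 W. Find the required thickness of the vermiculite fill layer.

L ≈ 119 mm

Treating each layer as a thermal resistance in series:
R_inner film = 1/(h_i·A) = 1/(9.06×36.6) = 0.003016 K/W
R_insulating firebrick = L/(kA) = 0.25/(0.281×36.6) = 0.02431 K/W
Sum of the known resistances R_other = 0.02732 K/W
Required total resistance R_tot = ΔT/Q_allow = 698/9120 = 0.07654 K/W
R_vermiculite fill = R_tot − R_other = 0.04921 K/W
L = R·k·A = 0.04921×0.0661×36.6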